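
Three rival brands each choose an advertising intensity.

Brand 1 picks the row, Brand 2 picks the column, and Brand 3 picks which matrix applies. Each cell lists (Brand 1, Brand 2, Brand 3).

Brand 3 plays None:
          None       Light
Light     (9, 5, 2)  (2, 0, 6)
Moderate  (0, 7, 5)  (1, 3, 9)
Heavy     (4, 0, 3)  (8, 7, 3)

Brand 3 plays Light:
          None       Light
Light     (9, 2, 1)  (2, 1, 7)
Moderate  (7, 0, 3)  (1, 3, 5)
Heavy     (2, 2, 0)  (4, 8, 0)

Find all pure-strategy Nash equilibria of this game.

Pure-strategy Nash equilibria: (Light, None, None), (Heavy, Light, None)

(Light, None, None): Brand 1 gets 9, best alternative 4; Brand 2 gets 5, best alternative 0; Brand 3 gets 2, best alternative 1. No profitable deviation — NE.
(Light, None, Light): Brand 3 can switch to None (1 → 2). Not NE.
(Light, Light, None): Brand 1 can switch to Heavy (2 → 8). Not NE.
(Light, Light, Light): Brand 1 can switch to Heavy (2 → 4). Not NE.
(Moderate, None, None): Brand 1 can switch to Light (0 → 9). Not NE.
(Moderate, None, Light): Brand 1 can switch to Light (7 → 9). Not NE.
(Moderate, Light, None): Brand 1 can switch to Light (1 → 2). Not NE.
(Moderate, Light, Light): Brand 1 can switch to Light (1 → 2). Not NE.
(Heavy, None, None): Brand 1 can switch to Light (4 → 9). Not NE.
(Heavy, None, Light): Brand 1 can switch to Light (2 → 9). Not NE.
(Heavy, Light, None): Brand 1 gets 8, best alternative 2; Brand 2 gets 7, best alternative 0; Brand 3 gets 3, best alternative 0. No profitable deviation — NE.
(Heavy, Light, Light): Brand 3 can switch to None (0 → 3). Not NE.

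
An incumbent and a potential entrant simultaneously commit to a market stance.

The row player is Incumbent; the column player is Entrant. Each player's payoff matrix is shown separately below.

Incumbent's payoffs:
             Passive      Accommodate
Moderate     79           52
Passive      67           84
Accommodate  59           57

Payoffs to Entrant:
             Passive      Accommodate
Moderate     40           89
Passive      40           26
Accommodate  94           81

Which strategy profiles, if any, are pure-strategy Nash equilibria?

Mark each player's best response to every combination of opponents' strategies; a profile where every player is best-responding is a pure Nash equilibrium.
Incumbent against Passive: payoffs 79, 67, 59 → best response Moderate.
Incumbent against Accommodate: payoffs 52, 84, 57 → best response Passive.
Entrant against Moderate: payoffs 40, 89 → best response Accommodate.
Entrant against Passive: payoffs 40, 26 → best response Passive.
Entrant against Accommodate: payoffs 94, 81 → best response Passive.
No profile is a mutual best response for all players.

none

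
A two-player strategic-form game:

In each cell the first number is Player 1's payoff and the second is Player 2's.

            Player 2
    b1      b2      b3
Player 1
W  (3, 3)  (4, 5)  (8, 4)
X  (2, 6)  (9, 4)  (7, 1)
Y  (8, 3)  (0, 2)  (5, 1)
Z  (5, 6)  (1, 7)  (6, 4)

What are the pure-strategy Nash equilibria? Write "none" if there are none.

For each player, find the best response to each opponent profile; mutual best responses are the pure NE.
Player 1 against b1: payoffs 3, 2, 8, 5 → best response Y.
Player 1 against b2: payoffs 4, 9, 0, 1 → best response X.
Player 1 against b3: payoffs 8, 7, 5, 6 → best response W.
Player 2 against W: payoffs 3, 5, 4 → best response b2.
Player 2 against X: payoffs 6, 4, 1 → best response b1.
Player 2 against Y: payoffs 3, 2, 1 → best response b1.
Player 2 against Z: payoffs 6, 7, 4 → best response b2.
Mutual best responses: (Y, b1).

(Y, b1)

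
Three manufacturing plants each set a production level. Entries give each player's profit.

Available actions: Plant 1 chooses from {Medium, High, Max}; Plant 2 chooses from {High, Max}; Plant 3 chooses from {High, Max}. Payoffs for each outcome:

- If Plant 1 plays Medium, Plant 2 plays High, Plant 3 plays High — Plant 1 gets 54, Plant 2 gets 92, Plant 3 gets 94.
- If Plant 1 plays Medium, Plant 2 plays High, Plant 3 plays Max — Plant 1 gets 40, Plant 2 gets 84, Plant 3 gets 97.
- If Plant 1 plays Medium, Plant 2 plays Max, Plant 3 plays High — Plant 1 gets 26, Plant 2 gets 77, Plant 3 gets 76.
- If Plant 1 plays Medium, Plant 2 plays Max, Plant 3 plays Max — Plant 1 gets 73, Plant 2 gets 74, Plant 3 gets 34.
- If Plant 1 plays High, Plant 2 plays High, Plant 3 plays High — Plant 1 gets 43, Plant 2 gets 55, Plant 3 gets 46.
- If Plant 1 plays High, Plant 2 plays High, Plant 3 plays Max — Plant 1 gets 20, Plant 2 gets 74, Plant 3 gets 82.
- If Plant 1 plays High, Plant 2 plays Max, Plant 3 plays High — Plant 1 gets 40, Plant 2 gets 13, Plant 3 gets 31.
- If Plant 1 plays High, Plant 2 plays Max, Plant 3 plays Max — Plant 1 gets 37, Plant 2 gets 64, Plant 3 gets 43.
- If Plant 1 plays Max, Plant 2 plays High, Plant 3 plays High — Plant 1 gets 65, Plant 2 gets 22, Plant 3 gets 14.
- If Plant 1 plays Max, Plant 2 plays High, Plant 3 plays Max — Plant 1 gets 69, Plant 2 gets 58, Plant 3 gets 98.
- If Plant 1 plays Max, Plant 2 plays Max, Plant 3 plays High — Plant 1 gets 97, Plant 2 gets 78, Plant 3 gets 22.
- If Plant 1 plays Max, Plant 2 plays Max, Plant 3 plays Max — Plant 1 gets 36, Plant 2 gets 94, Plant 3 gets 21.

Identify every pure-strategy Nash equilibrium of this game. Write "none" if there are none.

Mark each player's best response to every combination of opponents' strategies; a profile where every player is best-responding is a pure Nash equilibrium.
Plant 1 against (High, High): payoffs 54, 43, 65 → best response Max.
Plant 1 against (High, Max): payoffs 40, 20, 69 → best response Max.
Plant 1 against (Max, High): payoffs 26, 40, 97 → best response Max.
Plant 1 against (Max, Max): payoffs 73, 37, 36 → best response Medium.
Plant 2 against (Medium, High): payoffs 92, 77 → best response High.
Plant 2 against (Medium, Max): payoffs 84, 74 → best response High.
Plant 2 against (High, High): payoffs 55, 13 → best response High.
Plant 2 against (High, Max): payoffs 74, 64 → best response High.
Plant 2 against (Max, High): payoffs 22, 78 → best response Max.
Plant 2 against (Max, Max): payoffs 58, 94 → best response Max.
Plant 3 against (Medium, High): payoffs 94, 97 → best response Max.
Plant 3 against (Medium, Max): payoffs 76, 34 → best response High.
Plant 3 against (High, High): payoffs 46, 82 → best response Max.
Plant 3 against (High, Max): payoffs 31, 43 → best response Max.
Plant 3 against (Max, High): payoffs 14, 98 → best response Max.
Plant 3 against (Max, Max): payoffs 22, 21 → best response High.
Mutual best responses: (Max, Max, High).

The unique pure-strategy Nash equilibrium is (Max, Max, High).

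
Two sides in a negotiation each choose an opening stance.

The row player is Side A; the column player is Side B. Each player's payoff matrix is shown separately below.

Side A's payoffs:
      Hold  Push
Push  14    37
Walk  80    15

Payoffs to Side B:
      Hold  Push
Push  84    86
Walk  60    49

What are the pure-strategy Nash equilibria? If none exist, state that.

(Push, Hold): Side A can switch to Walk (14 → 80). Not NE.
(Push, Push): Side A gets 37, best alternative 15; Side B gets 86, best alternative 84. No profitable deviation — NE.
(Walk, Hold): Side A gets 80, best alternative 14; Side B gets 60, best alternative 49. No profitable deviation — NE.
(Walk, Push): Side A can switch to Push (15 → 37). Not NE.

Pure-strategy Nash equilibria: (Push, Push) and (Walk, Hold)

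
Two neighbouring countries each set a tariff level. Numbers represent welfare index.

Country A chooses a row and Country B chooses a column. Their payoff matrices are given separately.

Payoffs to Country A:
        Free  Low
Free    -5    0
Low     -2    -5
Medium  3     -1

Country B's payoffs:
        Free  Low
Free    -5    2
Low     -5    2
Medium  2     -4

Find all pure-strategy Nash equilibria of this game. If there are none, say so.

Country A against Free: payoffs -5, -2, 3 → best response Medium.
Country A against Low: payoffs 0, -5, -1 → best response Free.
Country B against Free: payoffs -5, 2 → best response Low.
Country B against Low: payoffs -5, 2 → best response Low.
Country B against Medium: payoffs 2, -4 → best response Free.
Mutual best responses: (Free, Low); (Medium, Free).

The pure Nash equilibria are (Free, Low); (Medium, Free).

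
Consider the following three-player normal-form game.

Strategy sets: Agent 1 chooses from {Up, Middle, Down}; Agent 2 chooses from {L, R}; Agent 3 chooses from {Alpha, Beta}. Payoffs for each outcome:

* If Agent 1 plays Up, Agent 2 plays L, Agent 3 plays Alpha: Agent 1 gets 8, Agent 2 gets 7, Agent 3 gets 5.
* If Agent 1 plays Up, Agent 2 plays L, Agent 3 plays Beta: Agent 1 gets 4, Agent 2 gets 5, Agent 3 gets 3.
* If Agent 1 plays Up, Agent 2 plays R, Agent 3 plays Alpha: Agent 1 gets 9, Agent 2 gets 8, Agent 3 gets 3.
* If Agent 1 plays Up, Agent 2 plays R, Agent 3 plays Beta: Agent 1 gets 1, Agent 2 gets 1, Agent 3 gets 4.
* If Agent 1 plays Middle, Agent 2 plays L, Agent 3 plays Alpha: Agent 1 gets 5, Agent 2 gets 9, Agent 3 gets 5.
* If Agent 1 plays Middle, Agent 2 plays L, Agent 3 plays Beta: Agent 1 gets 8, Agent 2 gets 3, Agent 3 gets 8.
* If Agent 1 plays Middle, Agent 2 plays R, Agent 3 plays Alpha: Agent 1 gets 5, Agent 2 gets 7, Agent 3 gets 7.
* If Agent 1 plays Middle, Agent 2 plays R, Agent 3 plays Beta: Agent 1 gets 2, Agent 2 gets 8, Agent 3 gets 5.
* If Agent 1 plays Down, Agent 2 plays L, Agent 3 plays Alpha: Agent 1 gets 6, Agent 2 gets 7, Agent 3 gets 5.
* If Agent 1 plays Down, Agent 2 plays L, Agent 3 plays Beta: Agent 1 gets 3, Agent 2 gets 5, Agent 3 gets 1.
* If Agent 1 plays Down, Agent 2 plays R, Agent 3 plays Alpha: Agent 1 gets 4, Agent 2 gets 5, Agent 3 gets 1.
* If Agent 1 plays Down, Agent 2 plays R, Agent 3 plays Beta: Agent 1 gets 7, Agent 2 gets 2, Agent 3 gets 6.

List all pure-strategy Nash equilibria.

Check each profile: it is a Nash equilibrium iff no player can strictly gain by switching unilaterally.
(Up, L, Alpha): Agent 2 can switch to R (7 → 8). Not NE.
(Up, L, Beta): Agent 1 can switch to Middle (4 → 8). Not NE.
(Up, R, Alpha): Agent 3 can switch to Beta (3 → 4). Not NE.
(Up, R, Beta): Agent 1 can switch to Middle (1 → 2). Not NE.
(Middle, L, Alpha): Agent 1 can switch to Up (5 → 8). Not NE.
(Middle, L, Beta): Agent 2 can switch to R (3 → 8). Not NE.
(Middle, R, Alpha): Agent 1 can switch to Up (5 → 9). Not NE.
(Middle, R, Beta): Agent 1 can switch to Down (2 → 7). Not NE.
(The remaining 4 profiles each have a profitable deviation by the same check.)

There is no pure-strategy Nash equilibrium.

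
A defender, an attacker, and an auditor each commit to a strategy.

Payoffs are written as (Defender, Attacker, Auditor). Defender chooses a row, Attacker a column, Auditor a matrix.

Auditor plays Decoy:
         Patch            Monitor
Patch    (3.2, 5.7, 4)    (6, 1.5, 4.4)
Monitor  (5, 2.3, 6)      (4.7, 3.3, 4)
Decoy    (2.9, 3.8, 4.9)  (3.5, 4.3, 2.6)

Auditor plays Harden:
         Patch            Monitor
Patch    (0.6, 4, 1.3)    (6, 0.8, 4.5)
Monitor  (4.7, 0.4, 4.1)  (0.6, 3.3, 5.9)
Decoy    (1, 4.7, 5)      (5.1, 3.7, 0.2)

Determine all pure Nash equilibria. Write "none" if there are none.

(Patch, Patch, Decoy): Defender can switch to Monitor (3.2 → 5). Not NE.
(Patch, Patch, Harden): Defender can switch to Monitor (0.6 → 4.7). Not NE.
(Patch, Monitor, Decoy): Attacker can switch to Patch (1.5 → 5.7). Not NE.
(Patch, Monitor, Harden): Attacker can switch to Patch (0.8 → 4). Not NE.
(Monitor, Patch, Decoy): Attacker can switch to Monitor (2.3 → 3.3). Not NE.
(Monitor, Patch, Harden): Attacker can switch to Monitor (0.4 → 3.3). Not NE.
(Monitor, Monitor, Decoy): Defender can switch to Patch (4.7 → 6). Not NE.
(Monitor, Monitor, Harden): Defender can switch to Patch (0.6 → 6). Not NE.
(Decoy, Patch, Decoy): Defender can switch to Patch (2.9 → 3.2). Not NE.
(Decoy, Patch, Harden): Defender can switch to Monitor (1 → 4.7). Not NE.
(Decoy, Monitor, Decoy): Defender can switch to Patch (3.5 → 6). Not NE.
(Decoy, Monitor, Harden): Defender can switch to Patch (5.1 → 6). Not NE.

This game has no pure Nash equilibrium.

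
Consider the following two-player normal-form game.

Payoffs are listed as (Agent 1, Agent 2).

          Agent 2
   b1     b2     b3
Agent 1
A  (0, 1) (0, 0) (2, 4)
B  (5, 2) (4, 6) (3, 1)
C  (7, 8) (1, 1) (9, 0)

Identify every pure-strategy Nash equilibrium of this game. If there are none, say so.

Agent 1 against b1: payoffs 0, 5, 7 → best response C.
Agent 1 against b2: payoffs 0, 4, 1 → best response B.
Agent 1 against b3: payoffs 2, 3, 9 → best response C.
Agent 2 against A: payoffs 1, 0, 4 → best response b3.
Agent 2 against B: payoffs 2, 6, 1 → best response b2.
Agent 2 against C: payoffs 8, 1, 0 → best response b1.
Mutual best responses: (B, b2); (C, b1).

The pure Nash equilibria are (B, b2); (C, b1).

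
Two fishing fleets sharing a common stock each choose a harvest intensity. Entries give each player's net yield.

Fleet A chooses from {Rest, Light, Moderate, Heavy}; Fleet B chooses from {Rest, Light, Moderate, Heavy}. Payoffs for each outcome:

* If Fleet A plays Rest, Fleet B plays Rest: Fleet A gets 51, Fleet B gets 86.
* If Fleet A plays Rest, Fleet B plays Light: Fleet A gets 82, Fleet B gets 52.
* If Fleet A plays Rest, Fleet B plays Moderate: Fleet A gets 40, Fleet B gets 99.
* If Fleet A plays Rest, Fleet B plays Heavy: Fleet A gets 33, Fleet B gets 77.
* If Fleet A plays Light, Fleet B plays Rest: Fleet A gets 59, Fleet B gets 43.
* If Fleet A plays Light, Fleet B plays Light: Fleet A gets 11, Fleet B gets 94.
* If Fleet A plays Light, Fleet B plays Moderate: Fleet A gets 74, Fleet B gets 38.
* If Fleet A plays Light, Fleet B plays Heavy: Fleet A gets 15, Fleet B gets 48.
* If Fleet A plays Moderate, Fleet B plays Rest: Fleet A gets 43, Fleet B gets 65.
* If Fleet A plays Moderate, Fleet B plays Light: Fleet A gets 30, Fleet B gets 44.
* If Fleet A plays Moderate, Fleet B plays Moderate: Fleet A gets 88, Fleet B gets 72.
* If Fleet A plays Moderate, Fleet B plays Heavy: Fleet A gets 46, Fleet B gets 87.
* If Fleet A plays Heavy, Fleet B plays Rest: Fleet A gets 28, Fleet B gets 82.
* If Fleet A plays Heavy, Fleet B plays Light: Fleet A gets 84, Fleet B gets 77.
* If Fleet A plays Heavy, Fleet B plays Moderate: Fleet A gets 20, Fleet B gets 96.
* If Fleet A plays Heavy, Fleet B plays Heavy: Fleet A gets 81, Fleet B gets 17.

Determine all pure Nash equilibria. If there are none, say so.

No pure-strategy Nash equilibrium.

Mark each player's best response to every combination of opponents' strategies; a profile where every player is best-responding is a pure Nash equilibrium.
Fleet A against Rest: payoffs 51, 59, 43, 28 → best response Light.
Fleet A against Light: payoffs 82, 11, 30, 84 → best response Heavy.
Fleet A against Moderate: payoffs 40, 74, 88, 20 → best response Moderate.
Fleet A against Heavy: payoffs 33, 15, 46, 81 → best response Heavy.
Fleet B against Rest: payoffs 86, 52, 99, 77 → best response Moderate.
Fleet B against Light: payoffs 43, 94, 38, 48 → best response Light.
Fleet B against Moderate: payoffs 65, 44, 72, 87 → best response Heavy.
Fleet B against Heavy: payoffs 82, 77, 96, 17 → best response Moderate.
No profile is a mutual best response for all players.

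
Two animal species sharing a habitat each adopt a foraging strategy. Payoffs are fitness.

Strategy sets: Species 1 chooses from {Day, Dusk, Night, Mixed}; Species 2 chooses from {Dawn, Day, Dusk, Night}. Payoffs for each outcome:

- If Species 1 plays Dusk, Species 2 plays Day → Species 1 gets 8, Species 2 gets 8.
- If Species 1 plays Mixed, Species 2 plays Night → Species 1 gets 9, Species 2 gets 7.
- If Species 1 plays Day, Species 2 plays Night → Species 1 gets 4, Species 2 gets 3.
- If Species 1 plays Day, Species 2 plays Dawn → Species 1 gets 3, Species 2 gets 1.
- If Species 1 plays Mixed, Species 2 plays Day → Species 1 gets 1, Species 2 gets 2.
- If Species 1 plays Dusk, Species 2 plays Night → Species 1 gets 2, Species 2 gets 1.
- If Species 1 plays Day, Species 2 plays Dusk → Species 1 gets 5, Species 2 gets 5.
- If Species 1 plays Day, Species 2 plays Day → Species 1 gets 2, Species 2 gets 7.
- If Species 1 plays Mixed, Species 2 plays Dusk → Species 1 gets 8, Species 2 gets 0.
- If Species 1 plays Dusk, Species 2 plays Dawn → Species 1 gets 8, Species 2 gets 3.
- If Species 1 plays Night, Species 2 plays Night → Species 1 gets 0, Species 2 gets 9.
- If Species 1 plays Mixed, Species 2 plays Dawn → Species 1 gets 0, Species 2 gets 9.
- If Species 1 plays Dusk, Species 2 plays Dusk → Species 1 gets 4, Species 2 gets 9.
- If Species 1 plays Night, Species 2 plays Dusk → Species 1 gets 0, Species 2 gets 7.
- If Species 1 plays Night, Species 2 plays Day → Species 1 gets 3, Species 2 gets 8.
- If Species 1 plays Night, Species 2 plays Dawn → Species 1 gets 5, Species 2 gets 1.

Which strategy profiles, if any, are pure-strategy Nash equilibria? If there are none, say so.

Species 1 against Dawn: payoffs 3, 8, 5, 0 → best response Dusk.
Species 1 against Day: payoffs 2, 8, 3, 1 → best response Dusk.
Species 1 against Dusk: payoffs 5, 4, 0, 8 → best response Mixed.
Species 1 against Night: payoffs 4, 2, 0, 9 → best response Mixed.
Species 2 against Day: payoffs 1, 7, 5, 3 → best response Day.
Species 2 against Dusk: payoffs 3, 8, 9, 1 → best response Dusk.
Species 2 against Night: payoffs 1, 8, 7, 9 → best response Night.
Species 2 against Mixed: payoffs 9, 2, 0, 7 → best response Dawn.
No profile is a mutual best response for all players.

There is no pure-strategy Nash equilibrium.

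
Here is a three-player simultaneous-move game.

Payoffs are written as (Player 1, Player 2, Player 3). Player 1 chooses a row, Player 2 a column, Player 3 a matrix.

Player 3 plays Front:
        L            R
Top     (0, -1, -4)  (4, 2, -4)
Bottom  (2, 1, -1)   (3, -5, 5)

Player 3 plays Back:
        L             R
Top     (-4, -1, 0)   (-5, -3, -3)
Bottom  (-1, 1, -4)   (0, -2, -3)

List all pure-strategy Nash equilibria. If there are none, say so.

The unique pure-strategy Nash equilibrium is (Bottom, L, Front).

(Top, L, Front): Player 1 can switch to Bottom (0 → 2). Not NE.
(Top, L, Back): Player 1 can switch to Bottom (-4 → -1). Not NE.
(Top, R, Front): Player 3 can switch to Back (-4 → -3). Not NE.
(Top, R, Back): Player 1 can switch to Bottom (-5 → 0). Not NE.
(Bottom, L, Front): Player 1 gets 2, best alternative 0; Player 2 gets 1, best alternative -5; Player 3 gets -1, best alternative -4. No profitable deviation — NE.
(Bottom, L, Back): Player 3 can switch to Front (-4 → -1). Not NE.
(Bottom, R, Front): Player 1 can switch to Top (3 → 4). Not NE.
(The remaining 1 profile has a profitable deviation by the same check.)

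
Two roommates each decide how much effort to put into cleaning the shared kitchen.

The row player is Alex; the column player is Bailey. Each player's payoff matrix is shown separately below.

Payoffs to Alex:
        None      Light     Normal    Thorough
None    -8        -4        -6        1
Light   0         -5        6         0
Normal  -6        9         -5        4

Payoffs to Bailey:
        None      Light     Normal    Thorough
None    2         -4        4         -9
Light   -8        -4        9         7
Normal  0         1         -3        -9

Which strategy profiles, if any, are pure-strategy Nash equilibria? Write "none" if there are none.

For each player, find the best response to each opponent profile; mutual best responses are the pure NE.
Alex against None: payoffs -8, 0, -6 → best response Light.
Alex against Light: payoffs -4, -5, 9 → best response Normal.
Alex against Normal: payoffs -6, 6, -5 → best response Light.
Alex against Thorough: payoffs 1, 0, 4 → best response Normal.
Bailey against None: payoffs 2, -4, 4, -9 → best response Normal.
Bailey against Light: payoffs -8, -4, 9, 7 → best response Normal.
Bailey against Normal: payoffs 0, 1, -3, -9 → best response Light.
Mutual best responses: (Light, Normal); (Normal, Light).

(Light, Normal), (Normal, Light)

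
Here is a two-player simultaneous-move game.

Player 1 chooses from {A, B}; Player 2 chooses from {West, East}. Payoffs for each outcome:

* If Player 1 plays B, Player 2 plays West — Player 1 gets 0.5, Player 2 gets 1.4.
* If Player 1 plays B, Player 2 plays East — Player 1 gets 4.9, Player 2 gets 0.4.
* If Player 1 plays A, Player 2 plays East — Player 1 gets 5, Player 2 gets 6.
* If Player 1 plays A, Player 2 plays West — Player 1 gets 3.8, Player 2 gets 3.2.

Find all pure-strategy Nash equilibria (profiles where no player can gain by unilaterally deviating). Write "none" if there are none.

The unique pure-strategy Nash equilibrium is (A, East).

Mark each player's best response to every combination of opponents' strategies; a profile where every player is best-responding is a pure Nash equilibrium.
Player 1 against West: payoffs 3.8, 0.5 → best response A.
Player 1 against East: payoffs 5, 4.9 → best response A.
Player 2 against A: payoffs 3.2, 6 → best response East.
Player 2 against B: payoffs 1.4, 0.4 → best response West.
Mutual best responses: (A, East).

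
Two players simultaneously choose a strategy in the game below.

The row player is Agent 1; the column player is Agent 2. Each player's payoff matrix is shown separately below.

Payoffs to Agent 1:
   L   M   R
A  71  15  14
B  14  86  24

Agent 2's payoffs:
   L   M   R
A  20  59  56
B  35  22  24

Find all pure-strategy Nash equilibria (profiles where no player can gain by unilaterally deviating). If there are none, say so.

(A, L): Agent 2 can switch to M (20 → 59). Not NE.
(A, M): Agent 1 can switch to B (15 → 86). Not NE.
(A, R): Agent 1 can switch to B (14 → 24). Not NE.
(B, L): Agent 1 can switch to A (14 → 71). Not NE.
(B, M): Agent 2 can switch to L (22 → 35). Not NE.
(B, R): Agent 2 can switch to L (24 → 35). Not NE.

There is no pure-strategy Nash equilibrium.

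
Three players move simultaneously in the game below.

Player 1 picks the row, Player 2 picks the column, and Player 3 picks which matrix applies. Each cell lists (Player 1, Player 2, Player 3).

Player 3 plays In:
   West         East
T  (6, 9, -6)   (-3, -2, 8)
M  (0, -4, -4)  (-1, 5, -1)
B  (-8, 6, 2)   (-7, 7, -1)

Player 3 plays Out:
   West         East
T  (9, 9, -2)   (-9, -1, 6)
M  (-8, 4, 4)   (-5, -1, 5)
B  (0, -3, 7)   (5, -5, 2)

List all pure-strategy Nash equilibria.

The unique pure-strategy Nash equilibrium is (T, West, Out).

Mark each player's best response to every combination of opponents' strategies; a profile where every player is best-responding is a pure Nash equilibrium.
Player 1 against (West, In): payoffs 6, 0, -8 → best response T.
Player 1 against (West, Out): payoffs 9, -8, 0 → best response T.
Player 1 against (East, In): payoffs -3, -1, -7 → best response M.
Player 1 against (East, Out): payoffs -9, -5, 5 → best response B.
Player 2 against (T, In): payoffs 9, -2 → best response West.
Player 2 against (T, Out): payoffs 9, -1 → best response West.
Player 2 against (M, In): payoffs -4, 5 → best response East.
Player 2 against (M, Out): payoffs 4, -1 → best response West.
Player 2 against (B, In): payoffs 6, 7 → best response East.
Player 2 against (B, Out): payoffs -3, -5 → best response West.
Player 3 against (T, West): payoffs -6, -2 → best response Out.
Player 3 against (T, East): payoffs 8, 6 → best response In.
Player 3 against (M, West): payoffs -4, 4 → best response Out.
Player 3 against (M, East): payoffs -1, 5 → best response Out.
Player 3 against (B, West): payoffs 2, 7 → best response Out.
Player 3 against (B, East): payoffs -1, 2 → best response Out.
Mutual best responses: (T, West, Out).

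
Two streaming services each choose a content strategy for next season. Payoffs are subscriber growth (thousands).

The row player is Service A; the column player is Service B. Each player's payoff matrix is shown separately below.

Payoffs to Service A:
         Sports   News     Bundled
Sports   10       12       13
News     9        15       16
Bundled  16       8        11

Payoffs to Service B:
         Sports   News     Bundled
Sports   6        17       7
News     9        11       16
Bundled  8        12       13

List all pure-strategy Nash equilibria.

For each strategy profile, look for a profitable unilateral deviation.
(Sports, Sports): Service A can switch to Bundled (10 → 16). Not NE.
(Sports, News): Service A can switch to News (12 → 15). Not NE.
(Sports, Bundled): Service A can switch to News (13 → 16). Not NE.
(News, Sports): Service A can switch to Sports (9 → 10). Not NE.
(News, News): Service B can switch to Bundled (11 → 16). Not NE.
(News, Bundled): Service A gets 16, best alternative 13; Service B gets 16, best alternative 11. No profitable deviation — NE.
(Bundled, Sports): Service B can switch to News (8 → 12). Not NE.
(Bundled, News): Service A can switch to Sports (8 → 12). Not NE.
(Bundled, Bundled): Service A can switch to Sports (11 → 13). Not NE.

Pure NE: (News, Bundled)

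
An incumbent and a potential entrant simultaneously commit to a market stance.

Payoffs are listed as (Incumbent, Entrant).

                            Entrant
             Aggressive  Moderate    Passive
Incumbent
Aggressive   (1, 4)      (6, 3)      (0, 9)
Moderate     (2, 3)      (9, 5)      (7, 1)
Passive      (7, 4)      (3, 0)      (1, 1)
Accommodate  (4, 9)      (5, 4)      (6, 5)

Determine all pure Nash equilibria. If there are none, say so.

The pure Nash equilibria are (Moderate, Moderate), (Passive, Aggressive).

Incumbent against Aggressive: payoffs 1, 2, 7, 4 → best response Passive.
Incumbent against Moderate: payoffs 6, 9, 3, 5 → best response Moderate.
Incumbent against Passive: payoffs 0, 7, 1, 6 → best response Moderate.
Entrant against Aggressive: payoffs 4, 3, 9 → best response Passive.
Entrant against Moderate: payoffs 3, 5, 1 → best response Moderate.
Entrant against Passive: payoffs 4, 0, 1 → best response Aggressive.
Entrant against Accommodate: payoffs 9, 4, 5 → best response Aggressive.
Mutual best responses: (Moderate, Moderate); (Passive, Aggressive).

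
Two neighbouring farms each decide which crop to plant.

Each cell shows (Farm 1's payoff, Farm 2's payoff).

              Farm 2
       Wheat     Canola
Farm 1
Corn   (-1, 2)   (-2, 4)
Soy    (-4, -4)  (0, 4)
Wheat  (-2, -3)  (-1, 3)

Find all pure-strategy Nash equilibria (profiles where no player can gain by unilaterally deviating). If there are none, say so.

The unique pure-strategy Nash equilibrium is (Soy, Canola).

(Corn, Wheat): Farm 2 can switch to Canola (2 → 4). Not NE.
(Corn, Canola): Farm 1 can switch to Soy (-2 → 0). Not NE.
(Soy, Wheat): Farm 1 can switch to Corn (-4 → -1). Not NE.
(Soy, Canola): Farm 1 gets 0, best alternative -1; Farm 2 gets 4, best alternative -4. No profitable deviation — NE.
(Wheat, Wheat): Farm 1 can switch to Corn (-2 → -1). Not NE.
(Wheat, Canola): Farm 1 can switch to Soy (-1 → 0). Not NE.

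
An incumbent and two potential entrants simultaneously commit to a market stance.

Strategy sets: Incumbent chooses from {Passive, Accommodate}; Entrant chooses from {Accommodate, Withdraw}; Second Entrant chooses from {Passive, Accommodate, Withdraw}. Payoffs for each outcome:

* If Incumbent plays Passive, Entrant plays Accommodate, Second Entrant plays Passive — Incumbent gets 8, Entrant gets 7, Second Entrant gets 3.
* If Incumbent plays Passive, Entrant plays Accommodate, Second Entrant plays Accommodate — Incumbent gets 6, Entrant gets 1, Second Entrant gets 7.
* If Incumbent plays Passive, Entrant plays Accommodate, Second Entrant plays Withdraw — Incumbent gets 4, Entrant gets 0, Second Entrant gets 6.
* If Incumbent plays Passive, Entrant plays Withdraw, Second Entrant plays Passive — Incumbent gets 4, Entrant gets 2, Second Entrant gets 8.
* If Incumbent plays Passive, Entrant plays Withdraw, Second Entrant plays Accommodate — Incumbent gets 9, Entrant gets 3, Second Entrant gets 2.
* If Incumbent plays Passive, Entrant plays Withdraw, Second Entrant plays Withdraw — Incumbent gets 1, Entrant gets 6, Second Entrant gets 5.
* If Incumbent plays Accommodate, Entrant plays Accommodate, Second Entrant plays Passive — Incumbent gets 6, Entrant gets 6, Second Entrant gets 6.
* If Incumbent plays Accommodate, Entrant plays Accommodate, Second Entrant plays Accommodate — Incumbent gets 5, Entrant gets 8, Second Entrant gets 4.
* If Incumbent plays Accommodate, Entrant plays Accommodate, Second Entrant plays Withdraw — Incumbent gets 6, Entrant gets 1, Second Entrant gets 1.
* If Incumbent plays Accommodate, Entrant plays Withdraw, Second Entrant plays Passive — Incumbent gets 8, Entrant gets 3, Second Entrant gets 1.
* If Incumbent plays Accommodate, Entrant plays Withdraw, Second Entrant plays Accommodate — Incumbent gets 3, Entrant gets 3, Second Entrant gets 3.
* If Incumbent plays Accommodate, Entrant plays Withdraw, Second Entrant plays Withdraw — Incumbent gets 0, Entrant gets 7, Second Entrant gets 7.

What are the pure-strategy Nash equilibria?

(Passive, Accommodate, Passive): Second Entrant can switch to Accommodate (3 → 7). Not NE.
(Passive, Accommodate, Accommodate): Entrant can switch to Withdraw (1 → 3). Not NE.
(Passive, Accommodate, Withdraw): Incumbent can switch to Accommodate (4 → 6). Not NE.
(Passive, Withdraw, Passive): Incumbent can switch to Accommodate (4 → 8). Not NE.
(Passive, Withdraw, Accommodate): Second Entrant can switch to Passive (2 → 8). Not NE.
(Passive, Withdraw, Withdraw): Second Entrant can switch to Passive (5 → 8). Not NE.
(Accommodate, Accommodate, Passive): Incumbent can switch to Passive (6 → 8). Not NE.
(Accommodate, Accommodate, Accommodate): Incumbent can switch to Passive (5 → 6). Not NE.
(The remaining 4 profiles each have a profitable deviation by the same check.)

No pure-strategy Nash equilibrium.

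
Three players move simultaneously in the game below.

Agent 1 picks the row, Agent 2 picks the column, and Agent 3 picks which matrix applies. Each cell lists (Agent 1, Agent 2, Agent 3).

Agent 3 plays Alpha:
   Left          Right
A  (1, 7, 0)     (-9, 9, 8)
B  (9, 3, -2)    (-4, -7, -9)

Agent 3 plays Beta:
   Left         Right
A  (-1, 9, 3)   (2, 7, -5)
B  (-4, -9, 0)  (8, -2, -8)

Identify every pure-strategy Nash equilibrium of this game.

(A, Left, Alpha): Agent 1 can switch to B (1 → 9). Not NE.
(A, Left, Beta): Agent 1 gets -1, best alternative -4; Agent 2 gets 9, best alternative 7; Agent 3 gets 3, best alternative 0. No profitable deviation — NE.
(A, Right, Alpha): Agent 1 can switch to B (-9 → -4). Not NE.
(A, Right, Beta): Agent 1 can switch to B (2 → 8). Not NE.
(B, Left, Alpha): Agent 3 can switch to Beta (-2 → 0). Not NE.
(B, Left, Beta): Agent 1 can switch to A (-4 → -1). Not NE.
(B, Right, Alpha): Agent 2 can switch to Left (-7 → 3). Not NE.
(B, Right, Beta): Agent 1 gets 8, best alternative 2; Agent 2 gets -2, best alternative -9; Agent 3 gets -8, best alternative -9. No profitable deviation — NE.

The pure Nash equilibria are (A, Left, Beta), (B, Right, Beta).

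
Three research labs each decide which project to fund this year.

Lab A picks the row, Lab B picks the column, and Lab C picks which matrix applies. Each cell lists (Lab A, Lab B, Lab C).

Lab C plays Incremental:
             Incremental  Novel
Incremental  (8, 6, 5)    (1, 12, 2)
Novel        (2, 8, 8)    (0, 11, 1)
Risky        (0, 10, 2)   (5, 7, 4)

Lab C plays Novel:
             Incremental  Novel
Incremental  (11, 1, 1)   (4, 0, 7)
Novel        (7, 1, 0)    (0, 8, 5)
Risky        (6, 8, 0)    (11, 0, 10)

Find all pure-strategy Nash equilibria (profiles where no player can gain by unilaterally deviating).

No pure-strategy Nash equilibrium.

Lab A against (Incremental, Incremental): payoffs 8, 2, 0 → best response Incremental.
Lab A against (Incremental, Novel): payoffs 11, 7, 6 → best response Incremental.
Lab A against (Novel, Incremental): payoffs 1, 0, 5 → best response Risky.
Lab A against (Novel, Novel): payoffs 4, 0, 11 → best response Risky.
Lab B against (Incremental, Incremental): payoffs 6, 12 → best response Novel.
Lab B against (Incremental, Novel): payoffs 1, 0 → best response Incremental.
Lab B against (Novel, Incremental): payoffs 8, 11 → best response Novel.
Lab B against (Novel, Novel): payoffs 1, 8 → best response Novel.
Lab B against (Risky, Incremental): payoffs 10, 7 → best response Incremental.
Lab B against (Risky, Novel): payoffs 8, 0 → best response Incremental.
Lab C against (Incremental, Incremental): payoffs 5, 1 → best response Incremental.
Lab C against (Incremental, Novel): payoffs 2, 7 → best response Novel.
Lab C against (Novel, Incremental): payoffs 8, 0 → best response Incremental.
Lab C against (Novel, Novel): payoffs 1, 5 → best response Novel.
Lab C against (Risky, Incremental): payoffs 2, 0 → best response Incremental.
Lab C against (Risky, Novel): payoffs 4, 10 → best response Novel.
No profile is a mutual best response for all players.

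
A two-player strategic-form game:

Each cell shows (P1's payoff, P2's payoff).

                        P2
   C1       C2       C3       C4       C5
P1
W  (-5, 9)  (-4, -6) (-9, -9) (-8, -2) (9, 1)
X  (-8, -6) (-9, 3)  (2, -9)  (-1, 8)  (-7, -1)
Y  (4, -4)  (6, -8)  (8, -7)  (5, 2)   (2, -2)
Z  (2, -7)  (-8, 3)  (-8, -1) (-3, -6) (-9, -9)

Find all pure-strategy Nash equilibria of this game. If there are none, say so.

The unique pure-strategy Nash equilibrium is (Y, C4).

P1 against C1: payoffs -5, -8, 4, 2 → best response Y.
P1 against C2: payoffs -4, -9, 6, -8 → best response Y.
P1 against C3: payoffs -9, 2, 8, -8 → best response Y.
P1 against C4: payoffs -8, -1, 5, -3 → best response Y.
P1 against C5: payoffs 9, -7, 2, -9 → best response W.
P2 against W: payoffs 9, -6, -9, -2, 1 → best response C1.
P2 against X: payoffs -6, 3, -9, 8, -1 → best response C4.
P2 against Y: payoffs -4, -8, -7, 2, -2 → best response C4.
P2 against Z: payoffs -7, 3, -1, -6, -9 → best response C2.
Mutual best responses: (Y, C4).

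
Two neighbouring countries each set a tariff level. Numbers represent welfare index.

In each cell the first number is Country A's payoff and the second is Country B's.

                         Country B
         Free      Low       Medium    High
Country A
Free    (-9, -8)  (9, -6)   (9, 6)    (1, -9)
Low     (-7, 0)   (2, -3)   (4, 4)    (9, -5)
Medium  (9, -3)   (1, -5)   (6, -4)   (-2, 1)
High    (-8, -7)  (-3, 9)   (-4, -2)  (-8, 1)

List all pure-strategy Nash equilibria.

Pure NE: (Free, Medium)

(Free, Free): Country A can switch to Low (-9 → -7). Not NE.
(Free, Low): Country B can switch to Medium (-6 → 6). Not NE.
(Free, Medium): Country A gets 9, best alternative 6; Country B gets 6, best alternative -6. No profitable deviation — NE.
(Free, High): Country A can switch to Low (1 → 9). Not NE.
(Low, Free): Country A can switch to Medium (-7 → 9). Not NE.
(Low, Low): Country A can switch to Free (2 → 9). Not NE.
(Low, Medium): Country A can switch to Free (4 → 9). Not NE.
(Low, High): Country B can switch to Free (-5 → 0). Not NE.
(Medium, Free): Country B can switch to High (-3 → 1). Not NE.
(The remaining 7 profiles each have a profitable deviation by the same check.)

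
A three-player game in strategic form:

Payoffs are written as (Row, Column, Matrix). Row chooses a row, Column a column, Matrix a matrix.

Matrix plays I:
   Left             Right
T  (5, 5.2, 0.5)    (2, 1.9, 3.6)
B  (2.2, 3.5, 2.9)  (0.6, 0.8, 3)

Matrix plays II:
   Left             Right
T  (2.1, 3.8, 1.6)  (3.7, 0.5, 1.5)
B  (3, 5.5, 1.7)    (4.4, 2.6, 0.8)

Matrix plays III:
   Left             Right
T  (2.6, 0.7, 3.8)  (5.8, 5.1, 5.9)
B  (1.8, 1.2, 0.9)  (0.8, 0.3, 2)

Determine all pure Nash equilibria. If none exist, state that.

Row against (Left, I): payoffs 5, 2.2 → best response T.
Row against (Left, II): payoffs 2.1, 3 → best response B.
Row against (Left, III): payoffs 2.6, 1.8 → best response T.
Row against (Right, I): payoffs 2, 0.6 → best response T.
Row against (Right, II): payoffs 3.7, 4.4 → best response B.
Row against (Right, III): payoffs 5.8, 0.8 → best response T.
Column against (T, I): payoffs 5.2, 1.9 → best response Left.
Column against (T, II): payoffs 3.8, 0.5 → best response Left.
Column against (T, III): payoffs 0.7, 5.1 → best response Right.
Column against (B, I): payoffs 3.5, 0.8 → best response Left.
Column against (B, II): payoffs 5.5, 2.6 → best response Left.
Column against (B, III): payoffs 1.2, 0.3 → best response Left.
Matrix against (T, Left): payoffs 0.5, 1.6, 3.8 → best response III.
Matrix against (T, Right): payoffs 3.6, 1.5, 5.9 → best response III.
Matrix against (B, Left): payoffs 2.9, 1.7, 0.9 → best response I.
Matrix against (B, Right): payoffs 3, 0.8, 2 → best response I.
Mutual best responses: (T, Right, III).

The unique pure-strategy Nash equilibrium is (T, Right, III).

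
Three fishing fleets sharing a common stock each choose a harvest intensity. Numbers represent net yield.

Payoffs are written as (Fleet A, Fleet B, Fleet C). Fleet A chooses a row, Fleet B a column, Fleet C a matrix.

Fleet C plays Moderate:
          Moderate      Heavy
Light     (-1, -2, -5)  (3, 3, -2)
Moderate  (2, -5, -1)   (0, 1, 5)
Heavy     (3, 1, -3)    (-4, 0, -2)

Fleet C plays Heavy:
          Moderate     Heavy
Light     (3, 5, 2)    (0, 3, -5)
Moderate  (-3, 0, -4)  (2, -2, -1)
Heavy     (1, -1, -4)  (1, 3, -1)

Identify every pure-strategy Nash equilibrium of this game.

Check each profile: it is a Nash equilibrium iff no player can strictly gain by switching unilaterally.
(Light, Moderate, Moderate): Fleet A can switch to Moderate (-1 → 2). Not NE.
(Light, Moderate, Heavy): Fleet A gets 3, best alternative 1; Fleet B gets 5, best alternative 3; Fleet C gets 2, best alternative -5. No profitable deviation — NE.
(Light, Heavy, Moderate): Fleet A gets 3, best alternative 0; Fleet B gets 3, best alternative -2; Fleet C gets -2, best alternative -5. No profitable deviation — NE.
(Light, Heavy, Heavy): Fleet A can switch to Moderate (0 → 2). Not NE.
(Moderate, Moderate, Moderate): Fleet A can switch to Heavy (2 → 3). Not NE.
(Moderate, Moderate, Heavy): Fleet A can switch to Light (-3 → 3). Not NE.
(Moderate, Heavy, Moderate): Fleet A can switch to Light (0 → 3). Not NE.
(Moderate, Heavy, Heavy): Fleet B can switch to Moderate (-2 → 0). Not NE.
(Heavy, Moderate, Moderate): Fleet A gets 3, best alternative 2; Fleet B gets 1, best alternative 0; Fleet C gets -3, best alternative -4. No profitable deviation — NE.
(Heavy, Moderate, Heavy): Fleet A can switch to Light (1 → 3). Not NE.
(Heavy, Heavy, Moderate): Fleet A can switch to Light (-4 → 3). Not NE.
(Heavy, Heavy, Heavy): Fleet A can switch to Moderate (1 → 2). Not NE.

(Light, Moderate, Heavy), (Light, Heavy, Moderate), (Heavy, Moderate, Moderate)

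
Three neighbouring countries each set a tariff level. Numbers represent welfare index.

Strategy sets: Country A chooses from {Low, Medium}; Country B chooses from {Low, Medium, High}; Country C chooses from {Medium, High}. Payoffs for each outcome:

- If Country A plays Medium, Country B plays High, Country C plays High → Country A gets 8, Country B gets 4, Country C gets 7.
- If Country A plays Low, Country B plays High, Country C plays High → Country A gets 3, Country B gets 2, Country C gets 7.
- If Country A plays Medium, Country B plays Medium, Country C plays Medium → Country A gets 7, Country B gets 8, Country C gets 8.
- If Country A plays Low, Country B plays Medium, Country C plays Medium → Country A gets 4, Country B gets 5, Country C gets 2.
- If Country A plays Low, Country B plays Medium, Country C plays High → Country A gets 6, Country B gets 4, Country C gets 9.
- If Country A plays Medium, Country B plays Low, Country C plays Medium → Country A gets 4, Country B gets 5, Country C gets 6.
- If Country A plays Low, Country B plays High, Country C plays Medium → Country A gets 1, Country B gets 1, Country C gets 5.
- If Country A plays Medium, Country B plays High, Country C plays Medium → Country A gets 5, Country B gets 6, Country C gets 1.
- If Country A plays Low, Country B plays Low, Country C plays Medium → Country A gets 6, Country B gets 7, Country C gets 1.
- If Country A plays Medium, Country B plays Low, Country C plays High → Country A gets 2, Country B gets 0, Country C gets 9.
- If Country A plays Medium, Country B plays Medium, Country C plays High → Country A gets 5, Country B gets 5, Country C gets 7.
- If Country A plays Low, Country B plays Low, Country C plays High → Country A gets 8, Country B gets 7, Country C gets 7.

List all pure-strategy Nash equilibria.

The pure Nash equilibria are (Low, Low, High); (Medium, Medium, Medium).

Mark each player's best response to every combination of opponents' strategies; a profile where every player is best-responding is a pure Nash equilibrium.
Country A against (Low, Medium): payoffs 6, 4 → best response Low.
Country A against (Low, High): payoffs 8, 2 → best response Low.
Country A against (Medium, Medium): payoffs 4, 7 → best response Medium.
Country A against (Medium, High): payoffs 6, 5 → best response Low.
Country A against (High, Medium): payoffs 1, 5 → best response Medium.
Country A against (High, High): payoffs 3, 8 → best response Medium.
Country B against (Low, Medium): payoffs 7, 5, 1 → best response Low.
Country B against (Low, High): payoffs 7, 4, 2 → best response Low.
Country B against (Medium, Medium): payoffs 5, 8, 6 → best response Medium.
Country B against (Medium, High): payoffs 0, 5, 4 → best response Medium.
Country C against (Low, Low): payoffs 1, 7 → best response High.
Country C against (Low, Medium): payoffs 2, 9 → best response High.
Country C against (Low, High): payoffs 5, 7 → best response High.
Country C against (Medium, Low): payoffs 6, 9 → best response High.
Country C against (Medium, Medium): payoffs 8, 7 → best response Medium.
Country C against (Medium, High): payoffs 1, 7 → best response High.
Mutual best responses: (Low, Low, High); (Medium, Medium, Medium).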